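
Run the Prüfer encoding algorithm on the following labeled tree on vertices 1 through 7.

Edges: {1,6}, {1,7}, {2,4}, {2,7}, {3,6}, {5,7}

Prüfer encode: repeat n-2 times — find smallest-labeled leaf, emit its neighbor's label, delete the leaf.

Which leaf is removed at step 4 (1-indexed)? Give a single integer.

Step 1: current leaves = {3,4,5}. Remove leaf 3 (neighbor: 6).
Step 2: current leaves = {4,5,6}. Remove leaf 4 (neighbor: 2).
Step 3: current leaves = {2,5,6}. Remove leaf 2 (neighbor: 7).
Step 4: current leaves = {5,6}. Remove leaf 5 (neighbor: 7).

Answer: 5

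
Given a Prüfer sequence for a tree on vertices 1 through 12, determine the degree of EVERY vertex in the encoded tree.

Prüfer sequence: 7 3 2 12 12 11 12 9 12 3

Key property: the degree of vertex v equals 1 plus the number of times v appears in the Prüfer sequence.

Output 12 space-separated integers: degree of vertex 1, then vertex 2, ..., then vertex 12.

Answer: 1 2 3 1 1 1 2 1 2 1 2 5

Derivation:
p_1 = 7: count[7] becomes 1
p_2 = 3: count[3] becomes 1
p_3 = 2: count[2] becomes 1
p_4 = 12: count[12] becomes 1
p_5 = 12: count[12] becomes 2
p_6 = 11: count[11] becomes 1
p_7 = 12: count[12] becomes 3
p_8 = 9: count[9] becomes 1
p_9 = 12: count[12] becomes 4
p_10 = 3: count[3] becomes 2
Degrees (1 + count): deg[1]=1+0=1, deg[2]=1+1=2, deg[3]=1+2=3, deg[4]=1+0=1, deg[5]=1+0=1, deg[6]=1+0=1, deg[7]=1+1=2, deg[8]=1+0=1, deg[9]=1+1=2, deg[10]=1+0=1, deg[11]=1+1=2, deg[12]=1+4=5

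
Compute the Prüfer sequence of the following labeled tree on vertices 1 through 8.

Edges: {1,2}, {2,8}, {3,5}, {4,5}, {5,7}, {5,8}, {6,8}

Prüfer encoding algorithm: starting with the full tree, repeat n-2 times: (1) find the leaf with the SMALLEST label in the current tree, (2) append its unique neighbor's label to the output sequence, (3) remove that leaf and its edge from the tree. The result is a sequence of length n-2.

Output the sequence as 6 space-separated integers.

Step 1: leaves = {1,3,4,6,7}. Remove smallest leaf 1, emit neighbor 2.
Step 2: leaves = {2,3,4,6,7}. Remove smallest leaf 2, emit neighbor 8.
Step 3: leaves = {3,4,6,7}. Remove smallest leaf 3, emit neighbor 5.
Step 4: leaves = {4,6,7}. Remove smallest leaf 4, emit neighbor 5.
Step 5: leaves = {6,7}. Remove smallest leaf 6, emit neighbor 8.
Step 6: leaves = {7,8}. Remove smallest leaf 7, emit neighbor 5.
Done: 2 vertices remain (5, 8). Sequence = [2 8 5 5 8 5]

Answer: 2 8 5 5 8 5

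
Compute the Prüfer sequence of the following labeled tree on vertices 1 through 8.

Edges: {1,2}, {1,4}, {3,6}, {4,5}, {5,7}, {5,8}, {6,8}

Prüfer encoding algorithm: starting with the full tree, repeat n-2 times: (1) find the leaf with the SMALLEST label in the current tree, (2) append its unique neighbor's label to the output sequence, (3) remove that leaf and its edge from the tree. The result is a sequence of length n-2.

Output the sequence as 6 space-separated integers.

Step 1: leaves = {2,3,7}. Remove smallest leaf 2, emit neighbor 1.
Step 2: leaves = {1,3,7}. Remove smallest leaf 1, emit neighbor 4.
Step 3: leaves = {3,4,7}. Remove smallest leaf 3, emit neighbor 6.
Step 4: leaves = {4,6,7}. Remove smallest leaf 4, emit neighbor 5.
Step 5: leaves = {6,7}. Remove smallest leaf 6, emit neighbor 8.
Step 6: leaves = {7,8}. Remove smallest leaf 7, emit neighbor 5.
Done: 2 vertices remain (5, 8). Sequence = [1 4 6 5 8 5]

Answer: 1 4 6 5 8 5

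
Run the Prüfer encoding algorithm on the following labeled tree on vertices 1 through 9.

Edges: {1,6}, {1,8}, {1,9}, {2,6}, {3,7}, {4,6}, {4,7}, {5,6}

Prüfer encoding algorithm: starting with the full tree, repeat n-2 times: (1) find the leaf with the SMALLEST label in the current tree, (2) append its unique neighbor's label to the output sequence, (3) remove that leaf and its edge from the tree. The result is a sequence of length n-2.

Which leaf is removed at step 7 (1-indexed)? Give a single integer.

Answer: 8

Derivation:
Step 1: current leaves = {2,3,5,8,9}. Remove leaf 2 (neighbor: 6).
Step 2: current leaves = {3,5,8,9}. Remove leaf 3 (neighbor: 7).
Step 3: current leaves = {5,7,8,9}. Remove leaf 5 (neighbor: 6).
Step 4: current leaves = {7,8,9}. Remove leaf 7 (neighbor: 4).
Step 5: current leaves = {4,8,9}. Remove leaf 4 (neighbor: 6).
Step 6: current leaves = {6,8,9}. Remove leaf 6 (neighbor: 1).
Step 7: current leaves = {8,9}. Remove leaf 8 (neighbor: 1).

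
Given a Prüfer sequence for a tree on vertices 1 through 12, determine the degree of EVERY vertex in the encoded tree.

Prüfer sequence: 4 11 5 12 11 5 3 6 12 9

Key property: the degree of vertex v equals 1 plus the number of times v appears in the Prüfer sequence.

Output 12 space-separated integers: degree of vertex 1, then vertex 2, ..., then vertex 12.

Answer: 1 1 2 2 3 2 1 1 2 1 3 3

Derivation:
p_1 = 4: count[4] becomes 1
p_2 = 11: count[11] becomes 1
p_3 = 5: count[5] becomes 1
p_4 = 12: count[12] becomes 1
p_5 = 11: count[11] becomes 2
p_6 = 5: count[5] becomes 2
p_7 = 3: count[3] becomes 1
p_8 = 6: count[6] becomes 1
p_9 = 12: count[12] becomes 2
p_10 = 9: count[9] becomes 1
Degrees (1 + count): deg[1]=1+0=1, deg[2]=1+0=1, deg[3]=1+1=2, deg[4]=1+1=2, deg[5]=1+2=3, deg[6]=1+1=2, deg[7]=1+0=1, deg[8]=1+0=1, deg[9]=1+1=2, deg[10]=1+0=1, deg[11]=1+2=3, deg[12]=1+2=3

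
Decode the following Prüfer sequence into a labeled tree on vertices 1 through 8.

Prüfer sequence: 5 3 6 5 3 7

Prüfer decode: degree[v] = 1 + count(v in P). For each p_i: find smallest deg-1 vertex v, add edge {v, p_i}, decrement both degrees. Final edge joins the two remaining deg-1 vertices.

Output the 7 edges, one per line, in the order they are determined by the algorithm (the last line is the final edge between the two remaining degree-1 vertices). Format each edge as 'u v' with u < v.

Answer: 1 5
2 3
4 6
5 6
3 5
3 7
7 8

Derivation:
Initial degrees: {1:1, 2:1, 3:3, 4:1, 5:3, 6:2, 7:2, 8:1}
Step 1: smallest deg-1 vertex = 1, p_1 = 5. Add edge {1,5}. Now deg[1]=0, deg[5]=2.
Step 2: smallest deg-1 vertex = 2, p_2 = 3. Add edge {2,3}. Now deg[2]=0, deg[3]=2.
Step 3: smallest deg-1 vertex = 4, p_3 = 6. Add edge {4,6}. Now deg[4]=0, deg[6]=1.
Step 4: smallest deg-1 vertex = 6, p_4 = 5. Add edge {5,6}. Now deg[6]=0, deg[5]=1.
Step 5: smallest deg-1 vertex = 5, p_5 = 3. Add edge {3,5}. Now deg[5]=0, deg[3]=1.
Step 6: smallest deg-1 vertex = 3, p_6 = 7. Add edge {3,7}. Now deg[3]=0, deg[7]=1.
Final: two remaining deg-1 vertices are 7, 8. Add edge {7,8}.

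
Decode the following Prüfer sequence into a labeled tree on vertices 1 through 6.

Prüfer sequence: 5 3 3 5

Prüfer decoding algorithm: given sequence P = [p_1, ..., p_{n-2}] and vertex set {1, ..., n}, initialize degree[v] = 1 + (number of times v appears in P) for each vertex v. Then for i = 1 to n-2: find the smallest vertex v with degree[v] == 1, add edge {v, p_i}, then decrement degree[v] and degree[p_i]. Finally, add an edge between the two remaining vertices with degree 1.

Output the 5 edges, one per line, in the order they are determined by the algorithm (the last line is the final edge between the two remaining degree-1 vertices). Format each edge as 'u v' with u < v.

Initial degrees: {1:1, 2:1, 3:3, 4:1, 5:3, 6:1}
Step 1: smallest deg-1 vertex = 1, p_1 = 5. Add edge {1,5}. Now deg[1]=0, deg[5]=2.
Step 2: smallest deg-1 vertex = 2, p_2 = 3. Add edge {2,3}. Now deg[2]=0, deg[3]=2.
Step 3: smallest deg-1 vertex = 4, p_3 = 3. Add edge {3,4}. Now deg[4]=0, deg[3]=1.
Step 4: smallest deg-1 vertex = 3, p_4 = 5. Add edge {3,5}. Now deg[3]=0, deg[5]=1.
Final: two remaining deg-1 vertices are 5, 6. Add edge {5,6}.

Answer: 1 5
2 3
3 4
3 5
5 6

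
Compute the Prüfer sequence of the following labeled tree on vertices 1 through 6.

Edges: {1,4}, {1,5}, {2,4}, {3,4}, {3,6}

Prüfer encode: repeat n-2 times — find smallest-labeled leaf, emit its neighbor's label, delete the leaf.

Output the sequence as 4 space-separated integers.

Answer: 4 1 4 3

Derivation:
Step 1: leaves = {2,5,6}. Remove smallest leaf 2, emit neighbor 4.
Step 2: leaves = {5,6}. Remove smallest leaf 5, emit neighbor 1.
Step 3: leaves = {1,6}. Remove smallest leaf 1, emit neighbor 4.
Step 4: leaves = {4,6}. Remove smallest leaf 4, emit neighbor 3.
Done: 2 vertices remain (3, 6). Sequence = [4 1 4 3]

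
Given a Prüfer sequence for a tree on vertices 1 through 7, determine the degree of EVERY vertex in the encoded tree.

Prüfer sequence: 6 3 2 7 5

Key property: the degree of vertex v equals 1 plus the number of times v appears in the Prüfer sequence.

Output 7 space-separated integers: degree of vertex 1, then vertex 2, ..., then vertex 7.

Answer: 1 2 2 1 2 2 2

Derivation:
p_1 = 6: count[6] becomes 1
p_2 = 3: count[3] becomes 1
p_3 = 2: count[2] becomes 1
p_4 = 7: count[7] becomes 1
p_5 = 5: count[5] becomes 1
Degrees (1 + count): deg[1]=1+0=1, deg[2]=1+1=2, deg[3]=1+1=2, deg[4]=1+0=1, deg[5]=1+1=2, deg[6]=1+1=2, deg[7]=1+1=2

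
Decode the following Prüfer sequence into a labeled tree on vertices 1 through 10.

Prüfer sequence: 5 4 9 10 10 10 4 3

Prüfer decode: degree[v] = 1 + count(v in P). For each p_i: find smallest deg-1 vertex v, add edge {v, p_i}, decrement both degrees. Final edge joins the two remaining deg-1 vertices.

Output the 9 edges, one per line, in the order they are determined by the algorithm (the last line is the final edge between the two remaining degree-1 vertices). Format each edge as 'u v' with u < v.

Initial degrees: {1:1, 2:1, 3:2, 4:3, 5:2, 6:1, 7:1, 8:1, 9:2, 10:4}
Step 1: smallest deg-1 vertex = 1, p_1 = 5. Add edge {1,5}. Now deg[1]=0, deg[5]=1.
Step 2: smallest deg-1 vertex = 2, p_2 = 4. Add edge {2,4}. Now deg[2]=0, deg[4]=2.
Step 3: smallest deg-1 vertex = 5, p_3 = 9. Add edge {5,9}. Now deg[5]=0, deg[9]=1.
Step 4: smallest deg-1 vertex = 6, p_4 = 10. Add edge {6,10}. Now deg[6]=0, deg[10]=3.
Step 5: smallest deg-1 vertex = 7, p_5 = 10. Add edge {7,10}. Now deg[7]=0, deg[10]=2.
Step 6: smallest deg-1 vertex = 8, p_6 = 10. Add edge {8,10}. Now deg[8]=0, deg[10]=1.
Step 7: smallest deg-1 vertex = 9, p_7 = 4. Add edge {4,9}. Now deg[9]=0, deg[4]=1.
Step 8: smallest deg-1 vertex = 4, p_8 = 3. Add edge {3,4}. Now deg[4]=0, deg[3]=1.
Final: two remaining deg-1 vertices are 3, 10. Add edge {3,10}.

Answer: 1 5
2 4
5 9
6 10
7 10
8 10
4 9
3 4
3 10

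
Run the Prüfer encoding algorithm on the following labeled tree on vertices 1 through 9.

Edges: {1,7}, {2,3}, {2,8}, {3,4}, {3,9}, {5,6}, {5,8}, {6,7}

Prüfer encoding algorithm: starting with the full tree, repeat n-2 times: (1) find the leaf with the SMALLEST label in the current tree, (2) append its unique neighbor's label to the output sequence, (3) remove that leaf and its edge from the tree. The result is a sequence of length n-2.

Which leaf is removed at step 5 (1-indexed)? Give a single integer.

Answer: 5

Derivation:
Step 1: current leaves = {1,4,9}. Remove leaf 1 (neighbor: 7).
Step 2: current leaves = {4,7,9}. Remove leaf 4 (neighbor: 3).
Step 3: current leaves = {7,9}. Remove leaf 7 (neighbor: 6).
Step 4: current leaves = {6,9}. Remove leaf 6 (neighbor: 5).
Step 5: current leaves = {5,9}. Remove leaf 5 (neighbor: 8).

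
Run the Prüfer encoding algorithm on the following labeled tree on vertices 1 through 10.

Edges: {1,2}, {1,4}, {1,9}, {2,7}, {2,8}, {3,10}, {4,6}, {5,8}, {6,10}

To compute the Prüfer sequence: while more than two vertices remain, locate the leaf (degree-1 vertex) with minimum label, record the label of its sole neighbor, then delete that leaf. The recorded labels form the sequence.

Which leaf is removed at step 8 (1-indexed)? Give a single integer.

Answer: 4

Derivation:
Step 1: current leaves = {3,5,7,9}. Remove leaf 3 (neighbor: 10).
Step 2: current leaves = {5,7,9,10}. Remove leaf 5 (neighbor: 8).
Step 3: current leaves = {7,8,9,10}. Remove leaf 7 (neighbor: 2).
Step 4: current leaves = {8,9,10}. Remove leaf 8 (neighbor: 2).
Step 5: current leaves = {2,9,10}. Remove leaf 2 (neighbor: 1).
Step 6: current leaves = {9,10}. Remove leaf 9 (neighbor: 1).
Step 7: current leaves = {1,10}. Remove leaf 1 (neighbor: 4).
Step 8: current leaves = {4,10}. Remove leaf 4 (neighbor: 6).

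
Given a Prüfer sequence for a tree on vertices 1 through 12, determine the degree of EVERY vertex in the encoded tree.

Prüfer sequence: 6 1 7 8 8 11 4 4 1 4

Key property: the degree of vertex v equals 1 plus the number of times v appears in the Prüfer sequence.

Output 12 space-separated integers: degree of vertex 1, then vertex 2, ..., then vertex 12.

p_1 = 6: count[6] becomes 1
p_2 = 1: count[1] becomes 1
p_3 = 7: count[7] becomes 1
p_4 = 8: count[8] becomes 1
p_5 = 8: count[8] becomes 2
p_6 = 11: count[11] becomes 1
p_7 = 4: count[4] becomes 1
p_8 = 4: count[4] becomes 2
p_9 = 1: count[1] becomes 2
p_10 = 4: count[4] becomes 3
Degrees (1 + count): deg[1]=1+2=3, deg[2]=1+0=1, deg[3]=1+0=1, deg[4]=1+3=4, deg[5]=1+0=1, deg[6]=1+1=2, deg[7]=1+1=2, deg[8]=1+2=3, deg[9]=1+0=1, deg[10]=1+0=1, deg[11]=1+1=2, deg[12]=1+0=1

Answer: 3 1 1 4 1 2 2 3 1 1 2 1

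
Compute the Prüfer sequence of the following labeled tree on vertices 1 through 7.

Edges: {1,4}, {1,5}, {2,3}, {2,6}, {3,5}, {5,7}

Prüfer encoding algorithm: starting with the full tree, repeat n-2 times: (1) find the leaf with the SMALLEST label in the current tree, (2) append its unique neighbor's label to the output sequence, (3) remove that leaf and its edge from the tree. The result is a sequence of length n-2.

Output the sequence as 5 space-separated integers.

Answer: 1 5 2 3 5

Derivation:
Step 1: leaves = {4,6,7}. Remove smallest leaf 4, emit neighbor 1.
Step 2: leaves = {1,6,7}. Remove smallest leaf 1, emit neighbor 5.
Step 3: leaves = {6,7}. Remove smallest leaf 6, emit neighbor 2.
Step 4: leaves = {2,7}. Remove smallest leaf 2, emit neighbor 3.
Step 5: leaves = {3,7}. Remove smallest leaf 3, emit neighbor 5.
Done: 2 vertices remain (5, 7). Sequence = [1 5 2 3 5]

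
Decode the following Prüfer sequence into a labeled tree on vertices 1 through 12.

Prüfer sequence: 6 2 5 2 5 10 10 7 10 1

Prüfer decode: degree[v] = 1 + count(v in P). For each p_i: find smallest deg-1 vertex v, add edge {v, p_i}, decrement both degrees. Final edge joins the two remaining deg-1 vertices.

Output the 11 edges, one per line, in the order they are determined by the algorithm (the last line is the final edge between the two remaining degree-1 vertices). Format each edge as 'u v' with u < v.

Initial degrees: {1:2, 2:3, 3:1, 4:1, 5:3, 6:2, 7:2, 8:1, 9:1, 10:4, 11:1, 12:1}
Step 1: smallest deg-1 vertex = 3, p_1 = 6. Add edge {3,6}. Now deg[3]=0, deg[6]=1.
Step 2: smallest deg-1 vertex = 4, p_2 = 2. Add edge {2,4}. Now deg[4]=0, deg[2]=2.
Step 3: smallest deg-1 vertex = 6, p_3 = 5. Add edge {5,6}. Now deg[6]=0, deg[5]=2.
Step 4: smallest deg-1 vertex = 8, p_4 = 2. Add edge {2,8}. Now deg[8]=0, deg[2]=1.
Step 5: smallest deg-1 vertex = 2, p_5 = 5. Add edge {2,5}. Now deg[2]=0, deg[5]=1.
Step 6: smallest deg-1 vertex = 5, p_6 = 10. Add edge {5,10}. Now deg[5]=0, deg[10]=3.
Step 7: smallest deg-1 vertex = 9, p_7 = 10. Add edge {9,10}. Now deg[9]=0, deg[10]=2.
Step 8: smallest deg-1 vertex = 11, p_8 = 7. Add edge {7,11}. Now deg[11]=0, deg[7]=1.
Step 9: smallest deg-1 vertex = 7, p_9 = 10. Add edge {7,10}. Now deg[7]=0, deg[10]=1.
Step 10: smallest deg-1 vertex = 10, p_10 = 1. Add edge {1,10}. Now deg[10]=0, deg[1]=1.
Final: two remaining deg-1 vertices are 1, 12. Add edge {1,12}.

Answer: 3 6
2 4
5 6
2 8
2 5
5 10
9 10
7 11
7 10
1 10
1 12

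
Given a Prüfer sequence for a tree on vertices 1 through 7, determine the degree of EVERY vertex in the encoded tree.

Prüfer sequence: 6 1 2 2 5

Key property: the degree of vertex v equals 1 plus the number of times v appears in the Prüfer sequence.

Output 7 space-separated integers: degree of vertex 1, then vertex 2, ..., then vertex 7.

Answer: 2 3 1 1 2 2 1

Derivation:
p_1 = 6: count[6] becomes 1
p_2 = 1: count[1] becomes 1
p_3 = 2: count[2] becomes 1
p_4 = 2: count[2] becomes 2
p_5 = 5: count[5] becomes 1
Degrees (1 + count): deg[1]=1+1=2, deg[2]=1+2=3, deg[3]=1+0=1, deg[4]=1+0=1, deg[5]=1+1=2, deg[6]=1+1=2, deg[7]=1+0=1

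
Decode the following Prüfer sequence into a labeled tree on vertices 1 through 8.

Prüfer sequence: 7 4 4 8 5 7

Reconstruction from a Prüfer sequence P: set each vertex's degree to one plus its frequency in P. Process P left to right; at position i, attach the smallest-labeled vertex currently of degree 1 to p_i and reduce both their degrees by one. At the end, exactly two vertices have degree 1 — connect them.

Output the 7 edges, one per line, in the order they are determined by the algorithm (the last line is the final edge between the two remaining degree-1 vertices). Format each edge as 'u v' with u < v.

Initial degrees: {1:1, 2:1, 3:1, 4:3, 5:2, 6:1, 7:3, 8:2}
Step 1: smallest deg-1 vertex = 1, p_1 = 7. Add edge {1,7}. Now deg[1]=0, deg[7]=2.
Step 2: smallest deg-1 vertex = 2, p_2 = 4. Add edge {2,4}. Now deg[2]=0, deg[4]=2.
Step 3: smallest deg-1 vertex = 3, p_3 = 4. Add edge {3,4}. Now deg[3]=0, deg[4]=1.
Step 4: smallest deg-1 vertex = 4, p_4 = 8. Add edge {4,8}. Now deg[4]=0, deg[8]=1.
Step 5: smallest deg-1 vertex = 6, p_5 = 5. Add edge {5,6}. Now deg[6]=0, deg[5]=1.
Step 6: smallest deg-1 vertex = 5, p_6 = 7. Add edge {5,7}. Now deg[5]=0, deg[7]=1.
Final: two remaining deg-1 vertices are 7, 8. Add edge {7,8}.

Answer: 1 7
2 4
3 4
4 8
5 6
5 7
7 8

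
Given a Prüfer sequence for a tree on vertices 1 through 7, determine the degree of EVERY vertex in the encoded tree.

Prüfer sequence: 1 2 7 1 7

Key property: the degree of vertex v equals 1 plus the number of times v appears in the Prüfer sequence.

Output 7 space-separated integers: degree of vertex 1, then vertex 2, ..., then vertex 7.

p_1 = 1: count[1] becomes 1
p_2 = 2: count[2] becomes 1
p_3 = 7: count[7] becomes 1
p_4 = 1: count[1] becomes 2
p_5 = 7: count[7] becomes 2
Degrees (1 + count): deg[1]=1+2=3, deg[2]=1+1=2, deg[3]=1+0=1, deg[4]=1+0=1, deg[5]=1+0=1, deg[6]=1+0=1, deg[7]=1+2=3

Answer: 3 2 1 1 1 1 3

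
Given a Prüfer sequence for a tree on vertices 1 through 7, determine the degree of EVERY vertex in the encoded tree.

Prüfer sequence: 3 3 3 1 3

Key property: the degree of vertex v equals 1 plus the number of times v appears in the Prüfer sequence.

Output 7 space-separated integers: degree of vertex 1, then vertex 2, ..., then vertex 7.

Answer: 2 1 5 1 1 1 1

Derivation:
p_1 = 3: count[3] becomes 1
p_2 = 3: count[3] becomes 2
p_3 = 3: count[3] becomes 3
p_4 = 1: count[1] becomes 1
p_5 = 3: count[3] becomes 4
Degrees (1 + count): deg[1]=1+1=2, deg[2]=1+0=1, deg[3]=1+4=5, deg[4]=1+0=1, deg[5]=1+0=1, deg[6]=1+0=1, deg[7]=1+0=1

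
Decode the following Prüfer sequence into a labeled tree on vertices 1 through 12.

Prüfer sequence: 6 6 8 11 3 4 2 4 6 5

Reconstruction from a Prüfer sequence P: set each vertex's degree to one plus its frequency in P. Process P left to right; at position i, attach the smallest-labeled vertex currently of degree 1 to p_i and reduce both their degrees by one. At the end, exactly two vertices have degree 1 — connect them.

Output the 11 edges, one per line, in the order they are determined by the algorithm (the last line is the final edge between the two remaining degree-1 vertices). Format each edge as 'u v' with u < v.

Initial degrees: {1:1, 2:2, 3:2, 4:3, 5:2, 6:4, 7:1, 8:2, 9:1, 10:1, 11:2, 12:1}
Step 1: smallest deg-1 vertex = 1, p_1 = 6. Add edge {1,6}. Now deg[1]=0, deg[6]=3.
Step 2: smallest deg-1 vertex = 7, p_2 = 6. Add edge {6,7}. Now deg[7]=0, deg[6]=2.
Step 3: smallest deg-1 vertex = 9, p_3 = 8. Add edge {8,9}. Now deg[9]=0, deg[8]=1.
Step 4: smallest deg-1 vertex = 8, p_4 = 11. Add edge {8,11}. Now deg[8]=0, deg[11]=1.
Step 5: smallest deg-1 vertex = 10, p_5 = 3. Add edge {3,10}. Now deg[10]=0, deg[3]=1.
Step 6: smallest deg-1 vertex = 3, p_6 = 4. Add edge {3,4}. Now deg[3]=0, deg[4]=2.
Step 7: smallest deg-1 vertex = 11, p_7 = 2. Add edge {2,11}. Now deg[11]=0, deg[2]=1.
Step 8: smallest deg-1 vertex = 2, p_8 = 4. Add edge {2,4}. Now deg[2]=0, deg[4]=1.
Step 9: smallest deg-1 vertex = 4, p_9 = 6. Add edge {4,6}. Now deg[4]=0, deg[6]=1.
Step 10: smallest deg-1 vertex = 6, p_10 = 5. Add edge {5,6}. Now deg[6]=0, deg[5]=1.
Final: two remaining deg-1 vertices are 5, 12. Add edge {5,12}.

Answer: 1 6
6 7
8 9
8 11
3 10
3 4
2 11
2 4
4 6
5 6
5 12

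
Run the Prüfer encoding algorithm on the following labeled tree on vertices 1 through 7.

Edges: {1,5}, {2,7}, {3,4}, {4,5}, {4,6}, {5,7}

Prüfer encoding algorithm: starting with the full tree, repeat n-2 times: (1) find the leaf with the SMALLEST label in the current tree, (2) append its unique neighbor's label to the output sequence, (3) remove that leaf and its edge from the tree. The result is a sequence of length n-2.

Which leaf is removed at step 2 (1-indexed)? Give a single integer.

Answer: 2

Derivation:
Step 1: current leaves = {1,2,3,6}. Remove leaf 1 (neighbor: 5).
Step 2: current leaves = {2,3,6}. Remove leaf 2 (neighbor: 7).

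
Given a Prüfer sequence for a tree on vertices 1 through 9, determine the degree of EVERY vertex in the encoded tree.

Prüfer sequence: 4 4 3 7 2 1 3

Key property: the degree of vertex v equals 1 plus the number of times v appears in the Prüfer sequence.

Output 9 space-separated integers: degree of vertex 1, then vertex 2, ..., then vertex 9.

Answer: 2 2 3 3 1 1 2 1 1

Derivation:
p_1 = 4: count[4] becomes 1
p_2 = 4: count[4] becomes 2
p_3 = 3: count[3] becomes 1
p_4 = 7: count[7] becomes 1
p_5 = 2: count[2] becomes 1
p_6 = 1: count[1] becomes 1
p_7 = 3: count[3] becomes 2
Degrees (1 + count): deg[1]=1+1=2, deg[2]=1+1=2, deg[3]=1+2=3, deg[4]=1+2=3, deg[5]=1+0=1, deg[6]=1+0=1, deg[7]=1+1=2, deg[8]=1+0=1, deg[9]=1+0=1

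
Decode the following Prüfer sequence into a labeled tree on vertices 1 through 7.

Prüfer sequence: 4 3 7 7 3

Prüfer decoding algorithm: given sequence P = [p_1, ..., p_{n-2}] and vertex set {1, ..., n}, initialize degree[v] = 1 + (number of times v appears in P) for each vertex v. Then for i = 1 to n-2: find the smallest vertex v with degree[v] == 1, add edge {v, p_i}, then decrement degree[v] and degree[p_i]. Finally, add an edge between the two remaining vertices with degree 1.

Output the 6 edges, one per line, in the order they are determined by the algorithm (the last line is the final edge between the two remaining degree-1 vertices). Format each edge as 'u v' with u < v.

Answer: 1 4
2 3
4 7
5 7
3 6
3 7

Derivation:
Initial degrees: {1:1, 2:1, 3:3, 4:2, 5:1, 6:1, 7:3}
Step 1: smallest deg-1 vertex = 1, p_1 = 4. Add edge {1,4}. Now deg[1]=0, deg[4]=1.
Step 2: smallest deg-1 vertex = 2, p_2 = 3. Add edge {2,3}. Now deg[2]=0, deg[3]=2.
Step 3: smallest deg-1 vertex = 4, p_3 = 7. Add edge {4,7}. Now deg[4]=0, deg[7]=2.
Step 4: smallest deg-1 vertex = 5, p_4 = 7. Add edge {5,7}. Now deg[5]=0, deg[7]=1.
Step 5: smallest deg-1 vertex = 6, p_5 = 3. Add edge {3,6}. Now deg[6]=0, deg[3]=1.
Final: two remaining deg-1 vertices are 3, 7. Add edge {3,7}.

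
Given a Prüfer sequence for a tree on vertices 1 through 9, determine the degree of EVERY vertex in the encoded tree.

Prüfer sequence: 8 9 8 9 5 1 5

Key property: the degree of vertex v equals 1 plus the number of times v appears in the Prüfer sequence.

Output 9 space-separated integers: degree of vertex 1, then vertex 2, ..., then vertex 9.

p_1 = 8: count[8] becomes 1
p_2 = 9: count[9] becomes 1
p_3 = 8: count[8] becomes 2
p_4 = 9: count[9] becomes 2
p_5 = 5: count[5] becomes 1
p_6 = 1: count[1] becomes 1
p_7 = 5: count[5] becomes 2
Degrees (1 + count): deg[1]=1+1=2, deg[2]=1+0=1, deg[3]=1+0=1, deg[4]=1+0=1, deg[5]=1+2=3, deg[6]=1+0=1, deg[7]=1+0=1, deg[8]=1+2=3, deg[9]=1+2=3

Answer: 2 1 1 1 3 1 1 3 3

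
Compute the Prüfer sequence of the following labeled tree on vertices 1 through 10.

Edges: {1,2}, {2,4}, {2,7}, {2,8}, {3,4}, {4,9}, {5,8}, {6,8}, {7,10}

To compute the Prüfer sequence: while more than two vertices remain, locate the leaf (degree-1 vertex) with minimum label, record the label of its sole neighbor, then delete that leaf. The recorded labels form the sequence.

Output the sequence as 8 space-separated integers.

Answer: 2 4 8 8 2 4 2 7

Derivation:
Step 1: leaves = {1,3,5,6,9,10}. Remove smallest leaf 1, emit neighbor 2.
Step 2: leaves = {3,5,6,9,10}. Remove smallest leaf 3, emit neighbor 4.
Step 3: leaves = {5,6,9,10}. Remove smallest leaf 5, emit neighbor 8.
Step 4: leaves = {6,9,10}. Remove smallest leaf 6, emit neighbor 8.
Step 5: leaves = {8,9,10}. Remove smallest leaf 8, emit neighbor 2.
Step 6: leaves = {9,10}. Remove smallest leaf 9, emit neighbor 4.
Step 7: leaves = {4,10}. Remove smallest leaf 4, emit neighbor 2.
Step 8: leaves = {2,10}. Remove smallest leaf 2, emit neighbor 7.
Done: 2 vertices remain (7, 10). Sequence = [2 4 8 8 2 4 2 7]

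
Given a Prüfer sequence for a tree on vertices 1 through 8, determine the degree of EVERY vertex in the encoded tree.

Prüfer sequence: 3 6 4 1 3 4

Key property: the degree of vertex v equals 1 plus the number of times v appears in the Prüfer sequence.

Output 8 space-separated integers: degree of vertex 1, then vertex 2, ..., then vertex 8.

Answer: 2 1 3 3 1 2 1 1

Derivation:
p_1 = 3: count[3] becomes 1
p_2 = 6: count[6] becomes 1
p_3 = 4: count[4] becomes 1
p_4 = 1: count[1] becomes 1
p_5 = 3: count[3] becomes 2
p_6 = 4: count[4] becomes 2
Degrees (1 + count): deg[1]=1+1=2, deg[2]=1+0=1, deg[3]=1+2=3, deg[4]=1+2=3, deg[5]=1+0=1, deg[6]=1+1=2, deg[7]=1+0=1, deg[8]=1+0=1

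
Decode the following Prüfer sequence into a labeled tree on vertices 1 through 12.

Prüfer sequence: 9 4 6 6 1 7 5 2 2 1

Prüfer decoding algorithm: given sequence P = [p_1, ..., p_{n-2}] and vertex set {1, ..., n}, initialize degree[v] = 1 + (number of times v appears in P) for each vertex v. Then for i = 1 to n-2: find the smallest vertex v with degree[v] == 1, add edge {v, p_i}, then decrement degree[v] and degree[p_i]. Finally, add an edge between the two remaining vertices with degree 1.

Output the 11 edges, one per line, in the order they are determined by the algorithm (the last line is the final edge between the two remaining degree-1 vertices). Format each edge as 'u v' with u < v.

Answer: 3 9
4 8
4 6
6 9
1 6
7 10
5 7
2 5
2 11
1 2
1 12

Derivation:
Initial degrees: {1:3, 2:3, 3:1, 4:2, 5:2, 6:3, 7:2, 8:1, 9:2, 10:1, 11:1, 12:1}
Step 1: smallest deg-1 vertex = 3, p_1 = 9. Add edge {3,9}. Now deg[3]=0, deg[9]=1.
Step 2: smallest deg-1 vertex = 8, p_2 = 4. Add edge {4,8}. Now deg[8]=0, deg[4]=1.
Step 3: smallest deg-1 vertex = 4, p_3 = 6. Add edge {4,6}. Now deg[4]=0, deg[6]=2.
Step 4: smallest deg-1 vertex = 9, p_4 = 6. Add edge {6,9}. Now deg[9]=0, deg[6]=1.
Step 5: smallest deg-1 vertex = 6, p_5 = 1. Add edge {1,6}. Now deg[6]=0, deg[1]=2.
Step 6: smallest deg-1 vertex = 10, p_6 = 7. Add edge {7,10}. Now deg[10]=0, deg[7]=1.
Step 7: smallest deg-1 vertex = 7, p_7 = 5. Add edge {5,7}. Now deg[7]=0, deg[5]=1.
Step 8: smallest deg-1 vertex = 5, p_8 = 2. Add edge {2,5}. Now deg[5]=0, deg[2]=2.
Step 9: smallest deg-1 vertex = 11, p_9 = 2. Add edge {2,11}. Now deg[11]=0, deg[2]=1.
Step 10: smallest deg-1 vertex = 2, p_10 = 1. Add edge {1,2}. Now deg[2]=0, deg[1]=1.
Final: two remaining deg-1 vertices are 1, 12. Add edge {1,12}.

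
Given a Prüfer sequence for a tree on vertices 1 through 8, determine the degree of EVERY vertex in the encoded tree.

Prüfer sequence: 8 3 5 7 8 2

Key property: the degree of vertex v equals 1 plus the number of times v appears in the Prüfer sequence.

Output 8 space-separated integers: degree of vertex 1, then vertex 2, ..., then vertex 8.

p_1 = 8: count[8] becomes 1
p_2 = 3: count[3] becomes 1
p_3 = 5: count[5] becomes 1
p_4 = 7: count[7] becomes 1
p_5 = 8: count[8] becomes 2
p_6 = 2: count[2] becomes 1
Degrees (1 + count): deg[1]=1+0=1, deg[2]=1+1=2, deg[3]=1+1=2, deg[4]=1+0=1, deg[5]=1+1=2, deg[6]=1+0=1, deg[7]=1+1=2, deg[8]=1+2=3

Answer: 1 2 2 1 2 1 2 3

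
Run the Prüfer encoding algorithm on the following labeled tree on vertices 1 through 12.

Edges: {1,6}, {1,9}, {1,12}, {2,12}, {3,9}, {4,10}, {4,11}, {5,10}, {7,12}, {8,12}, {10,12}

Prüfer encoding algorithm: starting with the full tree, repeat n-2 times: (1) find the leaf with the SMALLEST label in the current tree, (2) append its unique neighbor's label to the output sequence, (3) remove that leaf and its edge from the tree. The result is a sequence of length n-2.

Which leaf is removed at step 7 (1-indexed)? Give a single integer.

Step 1: current leaves = {2,3,5,6,7,8,11}. Remove leaf 2 (neighbor: 12).
Step 2: current leaves = {3,5,6,7,8,11}. Remove leaf 3 (neighbor: 9).
Step 3: current leaves = {5,6,7,8,9,11}. Remove leaf 5 (neighbor: 10).
Step 4: current leaves = {6,7,8,9,11}. Remove leaf 6 (neighbor: 1).
Step 5: current leaves = {7,8,9,11}. Remove leaf 7 (neighbor: 12).
Step 6: current leaves = {8,9,11}. Remove leaf 8 (neighbor: 12).
Step 7: current leaves = {9,11}. Remove leaf 9 (neighbor: 1).

Answer: 9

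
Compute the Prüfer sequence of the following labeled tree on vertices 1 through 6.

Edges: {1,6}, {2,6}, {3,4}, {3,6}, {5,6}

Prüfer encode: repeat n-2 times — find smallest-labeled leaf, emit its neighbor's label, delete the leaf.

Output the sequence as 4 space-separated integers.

Answer: 6 6 3 6

Derivation:
Step 1: leaves = {1,2,4,5}. Remove smallest leaf 1, emit neighbor 6.
Step 2: leaves = {2,4,5}. Remove smallest leaf 2, emit neighbor 6.
Step 3: leaves = {4,5}. Remove smallest leaf 4, emit neighbor 3.
Step 4: leaves = {3,5}. Remove smallest leaf 3, emit neighbor 6.
Done: 2 vertices remain (5, 6). Sequence = [6 6 3 6]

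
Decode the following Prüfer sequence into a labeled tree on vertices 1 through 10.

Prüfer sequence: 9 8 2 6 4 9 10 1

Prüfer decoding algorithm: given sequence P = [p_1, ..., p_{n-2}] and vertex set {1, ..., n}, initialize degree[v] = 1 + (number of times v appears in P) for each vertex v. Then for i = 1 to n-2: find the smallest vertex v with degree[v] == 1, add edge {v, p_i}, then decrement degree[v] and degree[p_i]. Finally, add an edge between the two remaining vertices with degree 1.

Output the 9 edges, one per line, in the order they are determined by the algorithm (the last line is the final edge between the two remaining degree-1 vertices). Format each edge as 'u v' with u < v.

Answer: 3 9
5 8
2 7
2 6
4 6
4 9
8 10
1 9
1 10

Derivation:
Initial degrees: {1:2, 2:2, 3:1, 4:2, 5:1, 6:2, 7:1, 8:2, 9:3, 10:2}
Step 1: smallest deg-1 vertex = 3, p_1 = 9. Add edge {3,9}. Now deg[3]=0, deg[9]=2.
Step 2: smallest deg-1 vertex = 5, p_2 = 8. Add edge {5,8}. Now deg[5]=0, deg[8]=1.
Step 3: smallest deg-1 vertex = 7, p_3 = 2. Add edge {2,7}. Now deg[7]=0, deg[2]=1.
Step 4: smallest deg-1 vertex = 2, p_4 = 6. Add edge {2,6}. Now deg[2]=0, deg[6]=1.
Step 5: smallest deg-1 vertex = 6, p_5 = 4. Add edge {4,6}. Now deg[6]=0, deg[4]=1.
Step 6: smallest deg-1 vertex = 4, p_6 = 9. Add edge {4,9}. Now deg[4]=0, deg[9]=1.
Step 7: smallest deg-1 vertex = 8, p_7 = 10. Add edge {8,10}. Now deg[8]=0, deg[10]=1.
Step 8: smallest deg-1 vertex = 9, p_8 = 1. Add edge {1,9}. Now deg[9]=0, deg[1]=1.
Final: two remaining deg-1 vertices are 1, 10. Add edge {1,10}.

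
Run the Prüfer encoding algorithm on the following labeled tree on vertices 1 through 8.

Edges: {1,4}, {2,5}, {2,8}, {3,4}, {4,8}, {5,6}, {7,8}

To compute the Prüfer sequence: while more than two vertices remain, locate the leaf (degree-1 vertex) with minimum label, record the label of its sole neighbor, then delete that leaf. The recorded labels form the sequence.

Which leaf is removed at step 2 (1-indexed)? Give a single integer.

Answer: 3

Derivation:
Step 1: current leaves = {1,3,6,7}. Remove leaf 1 (neighbor: 4).
Step 2: current leaves = {3,6,7}. Remove leaf 3 (neighbor: 4).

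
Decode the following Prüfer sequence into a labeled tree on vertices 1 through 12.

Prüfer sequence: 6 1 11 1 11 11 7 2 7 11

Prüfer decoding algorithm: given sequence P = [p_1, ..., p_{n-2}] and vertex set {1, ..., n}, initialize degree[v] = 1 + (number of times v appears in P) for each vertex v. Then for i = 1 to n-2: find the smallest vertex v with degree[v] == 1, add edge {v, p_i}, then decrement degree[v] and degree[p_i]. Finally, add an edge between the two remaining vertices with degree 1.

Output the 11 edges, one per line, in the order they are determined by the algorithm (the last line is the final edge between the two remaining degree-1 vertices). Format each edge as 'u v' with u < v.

Initial degrees: {1:3, 2:2, 3:1, 4:1, 5:1, 6:2, 7:3, 8:1, 9:1, 10:1, 11:5, 12:1}
Step 1: smallest deg-1 vertex = 3, p_1 = 6. Add edge {3,6}. Now deg[3]=0, deg[6]=1.
Step 2: smallest deg-1 vertex = 4, p_2 = 1. Add edge {1,4}. Now deg[4]=0, deg[1]=2.
Step 3: smallest deg-1 vertex = 5, p_3 = 11. Add edge {5,11}. Now deg[5]=0, deg[11]=4.
Step 4: smallest deg-1 vertex = 6, p_4 = 1. Add edge {1,6}. Now deg[6]=0, deg[1]=1.
Step 5: smallest deg-1 vertex = 1, p_5 = 11. Add edge {1,11}. Now deg[1]=0, deg[11]=3.
Step 6: smallest deg-1 vertex = 8, p_6 = 11. Add edge {8,11}. Now deg[8]=0, deg[11]=2.
Step 7: smallest deg-1 vertex = 9, p_7 = 7. Add edge {7,9}. Now deg[9]=0, deg[7]=2.
Step 8: smallest deg-1 vertex = 10, p_8 = 2. Add edge {2,10}. Now deg[10]=0, deg[2]=1.
Step 9: smallest deg-1 vertex = 2, p_9 = 7. Add edge {2,7}. Now deg[2]=0, deg[7]=1.
Step 10: smallest deg-1 vertex = 7, p_10 = 11. Add edge {7,11}. Now deg[7]=0, deg[11]=1.
Final: two remaining deg-1 vertices are 11, 12. Add edge {11,12}.

Answer: 3 6
1 4
5 11
1 6
1 11
8 11
7 9
2 10
2 7
7 11
11 12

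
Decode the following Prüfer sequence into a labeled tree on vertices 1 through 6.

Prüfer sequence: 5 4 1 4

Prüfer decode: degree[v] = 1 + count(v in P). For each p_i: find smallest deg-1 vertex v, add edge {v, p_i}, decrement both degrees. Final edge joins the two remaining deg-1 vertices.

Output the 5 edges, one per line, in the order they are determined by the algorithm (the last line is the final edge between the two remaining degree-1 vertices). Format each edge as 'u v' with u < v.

Initial degrees: {1:2, 2:1, 3:1, 4:3, 5:2, 6:1}
Step 1: smallest deg-1 vertex = 2, p_1 = 5. Add edge {2,5}. Now deg[2]=0, deg[5]=1.
Step 2: smallest deg-1 vertex = 3, p_2 = 4. Add edge {3,4}. Now deg[3]=0, deg[4]=2.
Step 3: smallest deg-1 vertex = 5, p_3 = 1. Add edge {1,5}. Now deg[5]=0, deg[1]=1.
Step 4: smallest deg-1 vertex = 1, p_4 = 4. Add edge {1,4}. Now deg[1]=0, deg[4]=1.
Final: two remaining deg-1 vertices are 4, 6. Add edge {4,6}.

Answer: 2 5
3 4
1 5
1 4
4 6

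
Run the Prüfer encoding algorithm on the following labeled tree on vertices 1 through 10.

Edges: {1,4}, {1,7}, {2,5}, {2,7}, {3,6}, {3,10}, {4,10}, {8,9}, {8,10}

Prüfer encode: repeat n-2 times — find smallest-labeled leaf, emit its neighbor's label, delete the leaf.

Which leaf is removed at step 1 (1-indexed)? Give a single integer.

Step 1: current leaves = {5,6,9}. Remove leaf 5 (neighbor: 2).

Answer: 5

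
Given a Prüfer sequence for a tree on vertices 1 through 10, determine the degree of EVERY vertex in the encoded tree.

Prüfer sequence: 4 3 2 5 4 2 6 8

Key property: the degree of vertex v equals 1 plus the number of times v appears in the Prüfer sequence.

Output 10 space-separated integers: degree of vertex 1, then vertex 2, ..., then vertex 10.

p_1 = 4: count[4] becomes 1
p_2 = 3: count[3] becomes 1
p_3 = 2: count[2] becomes 1
p_4 = 5: count[5] becomes 1
p_5 = 4: count[4] becomes 2
p_6 = 2: count[2] becomes 2
p_7 = 6: count[6] becomes 1
p_8 = 8: count[8] becomes 1
Degrees (1 + count): deg[1]=1+0=1, deg[2]=1+2=3, deg[3]=1+1=2, deg[4]=1+2=3, deg[5]=1+1=2, deg[6]=1+1=2, deg[7]=1+0=1, deg[8]=1+1=2, deg[9]=1+0=1, deg[10]=1+0=1

Answer: 1 3 2 3 2 2 1 2 1 1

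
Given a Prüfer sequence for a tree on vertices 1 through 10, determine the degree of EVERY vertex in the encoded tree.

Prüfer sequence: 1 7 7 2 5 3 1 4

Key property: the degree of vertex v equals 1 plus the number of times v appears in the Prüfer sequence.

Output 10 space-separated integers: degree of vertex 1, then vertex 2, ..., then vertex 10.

Answer: 3 2 2 2 2 1 3 1 1 1

Derivation:
p_1 = 1: count[1] becomes 1
p_2 = 7: count[7] becomes 1
p_3 = 7: count[7] becomes 2
p_4 = 2: count[2] becomes 1
p_5 = 5: count[5] becomes 1
p_6 = 3: count[3] becomes 1
p_7 = 1: count[1] becomes 2
p_8 = 4: count[4] becomes 1
Degrees (1 + count): deg[1]=1+2=3, deg[2]=1+1=2, deg[3]=1+1=2, deg[4]=1+1=2, deg[5]=1+1=2, deg[6]=1+0=1, deg[7]=1+2=3, deg[8]=1+0=1, deg[9]=1+0=1, deg[10]=1+0=1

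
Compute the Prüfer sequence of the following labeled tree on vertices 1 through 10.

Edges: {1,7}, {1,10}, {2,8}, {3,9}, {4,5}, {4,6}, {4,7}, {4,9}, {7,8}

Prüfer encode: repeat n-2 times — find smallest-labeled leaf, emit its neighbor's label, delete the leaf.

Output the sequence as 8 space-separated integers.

Step 1: leaves = {2,3,5,6,10}. Remove smallest leaf 2, emit neighbor 8.
Step 2: leaves = {3,5,6,8,10}. Remove smallest leaf 3, emit neighbor 9.
Step 3: leaves = {5,6,8,9,10}. Remove smallest leaf 5, emit neighbor 4.
Step 4: leaves = {6,8,9,10}. Remove smallest leaf 6, emit neighbor 4.
Step 5: leaves = {8,9,10}. Remove smallest leaf 8, emit neighbor 7.
Step 6: leaves = {9,10}. Remove smallest leaf 9, emit neighbor 4.
Step 7: leaves = {4,10}. Remove smallest leaf 4, emit neighbor 7.
Step 8: leaves = {7,10}. Remove smallest leaf 7, emit neighbor 1.
Done: 2 vertices remain (1, 10). Sequence = [8 9 4 4 7 4 7 1]

Answer: 8 9 4 4 7 4 7 1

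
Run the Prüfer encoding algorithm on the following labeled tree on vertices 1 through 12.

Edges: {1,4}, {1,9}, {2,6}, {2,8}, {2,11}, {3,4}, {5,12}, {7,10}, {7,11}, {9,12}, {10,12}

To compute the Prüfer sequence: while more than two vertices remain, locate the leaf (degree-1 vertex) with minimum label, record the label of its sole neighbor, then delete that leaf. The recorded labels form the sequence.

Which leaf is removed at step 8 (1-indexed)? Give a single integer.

Step 1: current leaves = {3,5,6,8}. Remove leaf 3 (neighbor: 4).
Step 2: current leaves = {4,5,6,8}. Remove leaf 4 (neighbor: 1).
Step 3: current leaves = {1,5,6,8}. Remove leaf 1 (neighbor: 9).
Step 4: current leaves = {5,6,8,9}. Remove leaf 5 (neighbor: 12).
Step 5: current leaves = {6,8,9}. Remove leaf 6 (neighbor: 2).
Step 6: current leaves = {8,9}. Remove leaf 8 (neighbor: 2).
Step 7: current leaves = {2,9}. Remove leaf 2 (neighbor: 11).
Step 8: current leaves = {9,11}. Remove leaf 9 (neighbor: 12).

Answer: 9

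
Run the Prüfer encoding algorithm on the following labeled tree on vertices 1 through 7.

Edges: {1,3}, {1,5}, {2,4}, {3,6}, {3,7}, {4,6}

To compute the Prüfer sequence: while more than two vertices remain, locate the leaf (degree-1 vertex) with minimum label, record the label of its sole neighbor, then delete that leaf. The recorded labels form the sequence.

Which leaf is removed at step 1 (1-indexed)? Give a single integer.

Answer: 2

Derivation:
Step 1: current leaves = {2,5,7}. Remove leaf 2 (neighbor: 4).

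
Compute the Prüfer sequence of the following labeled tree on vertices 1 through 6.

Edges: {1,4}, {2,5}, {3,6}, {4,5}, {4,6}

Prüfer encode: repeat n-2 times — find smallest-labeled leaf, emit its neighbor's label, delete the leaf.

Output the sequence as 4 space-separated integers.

Step 1: leaves = {1,2,3}. Remove smallest leaf 1, emit neighbor 4.
Step 2: leaves = {2,3}. Remove smallest leaf 2, emit neighbor 5.
Step 3: leaves = {3,5}. Remove smallest leaf 3, emit neighbor 6.
Step 4: leaves = {5,6}. Remove smallest leaf 5, emit neighbor 4.
Done: 2 vertices remain (4, 6). Sequence = [4 5 6 4]

Answer: 4 5 6 4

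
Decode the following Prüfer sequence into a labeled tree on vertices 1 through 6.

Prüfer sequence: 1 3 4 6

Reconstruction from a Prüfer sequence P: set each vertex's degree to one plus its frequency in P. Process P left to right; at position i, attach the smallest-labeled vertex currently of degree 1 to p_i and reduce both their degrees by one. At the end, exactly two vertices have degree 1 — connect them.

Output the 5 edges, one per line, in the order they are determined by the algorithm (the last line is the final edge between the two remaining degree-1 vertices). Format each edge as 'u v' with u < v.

Initial degrees: {1:2, 2:1, 3:2, 4:2, 5:1, 6:2}
Step 1: smallest deg-1 vertex = 2, p_1 = 1. Add edge {1,2}. Now deg[2]=0, deg[1]=1.
Step 2: smallest deg-1 vertex = 1, p_2 = 3. Add edge {1,3}. Now deg[1]=0, deg[3]=1.
Step 3: smallest deg-1 vertex = 3, p_3 = 4. Add edge {3,4}. Now deg[3]=0, deg[4]=1.
Step 4: smallest deg-1 vertex = 4, p_4 = 6. Add edge {4,6}. Now deg[4]=0, deg[6]=1.
Final: two remaining deg-1 vertices are 5, 6. Add edge {5,6}.

Answer: 1 2
1 3
3 4
4 6
5 6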